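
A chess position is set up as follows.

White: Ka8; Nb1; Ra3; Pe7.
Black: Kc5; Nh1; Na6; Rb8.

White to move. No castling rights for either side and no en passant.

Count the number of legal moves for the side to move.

White to move; king on a8.
In check: yes, from the black rook on b8.
Legal moves: Ka7.
Count: 1.

1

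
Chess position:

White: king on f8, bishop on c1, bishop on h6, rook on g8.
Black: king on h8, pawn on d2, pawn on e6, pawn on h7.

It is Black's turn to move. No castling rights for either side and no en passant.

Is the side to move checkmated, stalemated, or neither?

checkmate

Black to move; black king on h8.
In check: yes, from the white rook on g8.
King squares — g7: attacked by Bh6; h7: own pawn; g8: attacked by Kf8.
Legal moves for Black: none.
In check with no legal moves → checkmate.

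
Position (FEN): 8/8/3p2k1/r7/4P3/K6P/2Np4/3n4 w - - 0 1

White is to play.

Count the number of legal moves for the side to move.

2

White to move; king on a3.
In check: yes, from the black rook on a5.
Legal moves: Kb4, Kb3.
Count: 2.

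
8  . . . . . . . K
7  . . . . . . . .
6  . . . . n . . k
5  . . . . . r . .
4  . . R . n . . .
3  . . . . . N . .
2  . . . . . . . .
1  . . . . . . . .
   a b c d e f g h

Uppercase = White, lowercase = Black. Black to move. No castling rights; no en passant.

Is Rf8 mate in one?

yes

After Rf8: white king on h8; in check: yes, from the black rook on f8.
King squares — g7: attacked by Ne6; h7: attacked by Kh6; g8: attacked by Rf8.
White has no legal moves → checkmate.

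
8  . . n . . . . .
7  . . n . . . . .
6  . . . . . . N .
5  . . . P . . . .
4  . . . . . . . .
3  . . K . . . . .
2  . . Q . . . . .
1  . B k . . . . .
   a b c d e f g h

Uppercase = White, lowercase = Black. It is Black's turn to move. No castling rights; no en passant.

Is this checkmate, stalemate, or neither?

Black to move; black king on c1.
In check: yes, from the white queen on c2.
King squares — b1: attacked by Qc2; d1: attacked by Qc2; b2: attacked by Qc2; c2: attacked by Bb1; d2: attacked by Qc2.
Legal moves for Black: none.
In check with no legal moves → checkmate.

checkmate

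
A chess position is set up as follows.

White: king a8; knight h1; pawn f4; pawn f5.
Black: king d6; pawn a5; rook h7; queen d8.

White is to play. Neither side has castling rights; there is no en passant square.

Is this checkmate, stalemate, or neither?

checkmate

White to move; white king on a8.
In check: yes, from the black queen on d8.
King squares — a7: attacked by Rh7; b7: attacked by Rh7; b8: attacked by Qd8.
Legal moves for White: none.
In check with no legal moves → checkmate.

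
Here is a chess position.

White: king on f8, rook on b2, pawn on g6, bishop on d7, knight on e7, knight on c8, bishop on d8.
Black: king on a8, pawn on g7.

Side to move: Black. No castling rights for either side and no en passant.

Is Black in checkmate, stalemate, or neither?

stalemate

Black to move; black king on a8.
In check: no.
King squares — a7: attacked by Nc8; b7: attacked by Rb2; b8: attacked by Rb2.
Legal moves for Black: none.
Not in check and no legal moves → stalemate.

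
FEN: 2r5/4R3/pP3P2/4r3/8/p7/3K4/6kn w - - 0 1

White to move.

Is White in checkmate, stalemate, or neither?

neither

White to move; white king on d2.
In check: no.
Legal moves for White: Re8, Rh7, Rg7+, Rf7, Rd7, Rc7, Rb7, Ra7, Re6, Rxe5, Kd3, Kd1, f7, b7.
White has 14 legal moves and is not in check → neither.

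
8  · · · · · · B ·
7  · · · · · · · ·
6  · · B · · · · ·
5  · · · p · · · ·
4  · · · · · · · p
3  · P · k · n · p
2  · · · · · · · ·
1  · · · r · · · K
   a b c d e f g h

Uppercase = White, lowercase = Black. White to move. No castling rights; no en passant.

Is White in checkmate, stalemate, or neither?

checkmate

White to move; white king on h1.
In check: yes, from the black rook on d1.
King squares — g1: attacked by Rd1; g2: attacked by Ph3; h2: attacked by Nf3.
Legal moves for White: none.
In check with no legal moves → checkmate.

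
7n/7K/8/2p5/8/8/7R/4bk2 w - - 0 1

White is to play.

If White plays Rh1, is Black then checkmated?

no

After Rh1: black king on f1; in check: yes, from the white rook on h1.
Black has 3 legal replies: Kg2, Kf2, Ke2.
In check but a legal move exists → not checkmate.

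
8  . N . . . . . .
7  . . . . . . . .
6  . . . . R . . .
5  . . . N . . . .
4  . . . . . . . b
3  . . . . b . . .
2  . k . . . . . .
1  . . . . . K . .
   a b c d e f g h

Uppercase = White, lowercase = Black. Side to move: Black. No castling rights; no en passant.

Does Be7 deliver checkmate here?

no

After Be7: white king on f1; in check: no.
White is not in check, so this cannot be checkmate.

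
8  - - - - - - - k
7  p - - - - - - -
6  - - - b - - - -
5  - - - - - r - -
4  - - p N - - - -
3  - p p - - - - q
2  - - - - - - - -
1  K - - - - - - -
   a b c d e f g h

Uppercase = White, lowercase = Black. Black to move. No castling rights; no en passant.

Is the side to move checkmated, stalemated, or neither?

neither

Black to move; black king on h8.
In check: no.
Legal moves for Black include: Kg8, Kh7, Kg7, Bf8, Bb8, Be7, Bc7, Be5, Bc5, Bf4, Bb4, Bg3, Ba3, Bh2, Rf8, Rf7, Rf6, Rh5, ... (list truncated; more exist).
Black has legal moves and is not in check → neither.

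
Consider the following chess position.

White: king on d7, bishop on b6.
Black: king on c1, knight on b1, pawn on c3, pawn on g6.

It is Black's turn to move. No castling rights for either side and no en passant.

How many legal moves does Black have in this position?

8

Black to move; king on c1.
In check: no.
Legal moves: Kd2, Kc2, Kb2, Kd1, Na3, Nd2, g5, c2.
Count: 8.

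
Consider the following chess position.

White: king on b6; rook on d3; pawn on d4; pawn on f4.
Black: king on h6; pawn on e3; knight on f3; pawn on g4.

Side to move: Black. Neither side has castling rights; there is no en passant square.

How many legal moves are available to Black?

Black to move; king on h6.
In check: no.
Legal moves: Kh7, Kg7, Kg6, Kh5, Ng5, Ne5, Nh4, Nxd4, Nh2, Nd2, Ng1, Ne1, g3, e2.
Count: 14.

14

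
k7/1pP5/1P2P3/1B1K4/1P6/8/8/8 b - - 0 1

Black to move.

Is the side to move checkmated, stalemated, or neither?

stalemate

Black to move; black king on a8.
In check: no.
King squares — a7: attacked by Pb6; b7: own pawn; b8: attacked by Pc7.
Legal moves for Black: none.
Not in check and no legal moves → stalemate.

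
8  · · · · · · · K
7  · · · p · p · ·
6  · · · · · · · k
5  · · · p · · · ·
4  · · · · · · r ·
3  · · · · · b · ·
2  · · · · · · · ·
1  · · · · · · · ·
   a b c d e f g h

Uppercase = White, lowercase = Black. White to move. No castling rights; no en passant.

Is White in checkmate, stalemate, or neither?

White to move; white king on h8.
In check: no.
King squares — g7: attacked by Rg4; h7: attacked by Kh6; g8: attacked by Rg4.
Legal moves for White: none.
Not in check and no legal moves → stalemate.

stalemate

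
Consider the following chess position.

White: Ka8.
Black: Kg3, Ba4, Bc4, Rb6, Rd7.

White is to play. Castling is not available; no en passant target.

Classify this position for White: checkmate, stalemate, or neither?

White to move; white king on a8.
In check: no.
King squares — a7: attacked by Rd7; b7: attacked by Rb6; b8: attacked by Rb6.
Legal moves for White: none.
Not in check and no legal moves → stalemate.

stalemate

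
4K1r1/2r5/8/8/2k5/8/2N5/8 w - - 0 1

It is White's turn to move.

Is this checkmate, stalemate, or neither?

checkmate

White to move; white king on e8.
In check: yes, from the black rook on g8.
King squares — d7: attacked by Rc7; e7: attacked by Rc7; f7: attacked by Rc7; d8: attacked by Rg8; f8: attacked by Rg8.
Legal moves for White: none.
In check with no legal moves → checkmate.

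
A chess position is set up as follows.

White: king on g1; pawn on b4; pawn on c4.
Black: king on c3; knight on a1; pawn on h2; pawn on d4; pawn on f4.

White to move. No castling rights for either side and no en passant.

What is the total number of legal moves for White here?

White to move; king on g1.
In check: yes, from the black pawn on h2.
Legal moves: Kxh2, Kg2, Kf2, Kh1, Kf1.
Count: 5.

5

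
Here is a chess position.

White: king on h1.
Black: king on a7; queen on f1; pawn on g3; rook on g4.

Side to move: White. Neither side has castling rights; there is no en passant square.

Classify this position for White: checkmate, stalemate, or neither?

White to move; white king on h1.
In check: yes, from the black queen on f1.
King squares — g1: attacked by Qf1; g2: attacked by Qf1; h2: attacked by Pg3.
Legal moves for White: none.
In check with no legal moves → checkmate.

checkmate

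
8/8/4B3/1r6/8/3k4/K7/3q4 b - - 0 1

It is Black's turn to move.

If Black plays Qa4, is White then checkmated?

After Qa4: white king on a2; in check: yes, from the black queen on a4.
King squares — a1: attacked by Qa4; b1: attacked by Rb5; b2: attacked by Rb5; a3: attacked by Qa4; b3: attacked by Qa4.
White has no legal moves → checkmate.

yes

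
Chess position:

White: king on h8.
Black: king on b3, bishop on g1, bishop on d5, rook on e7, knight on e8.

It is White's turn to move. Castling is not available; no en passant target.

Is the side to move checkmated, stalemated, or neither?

stalemate

White to move; white king on h8.
In check: no.
King squares — g7: attacked by Re7; h7: attacked by Re7; g8: attacked by Bd5.
Legal moves for White: none.
Not in check and no legal moves → stalemate.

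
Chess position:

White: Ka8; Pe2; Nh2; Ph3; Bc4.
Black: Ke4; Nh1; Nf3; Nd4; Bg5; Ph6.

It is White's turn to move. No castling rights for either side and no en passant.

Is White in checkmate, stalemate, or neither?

White to move; white king on a8.
In check: no.
Legal moves for White: Kb8, Kb7, Ka7, Bg8, Bf7, Be6, Ba6, Bd5+, Bb5, Bd3+, Bb3, Ba2, Ng4, Nxf3, Nf1, exf3+, h4, e3.
White has 18 legal moves and is not in check → neither.

neither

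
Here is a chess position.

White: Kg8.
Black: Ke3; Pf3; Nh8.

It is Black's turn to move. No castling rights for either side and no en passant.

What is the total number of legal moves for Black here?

Black to move; king on e3.
In check: no.
Legal moves: Nf7, Ng6, Kf4, Ke4, Kd4, Kd3, Kf2, Ke2, Kd2, f2.
Count: 10.

10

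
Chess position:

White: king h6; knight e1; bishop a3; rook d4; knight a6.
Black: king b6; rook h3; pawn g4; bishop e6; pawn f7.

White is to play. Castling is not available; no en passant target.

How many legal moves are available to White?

2

White to move; king on h6.
In check: yes, from the black rook on h3.
Legal moves: Kg7, Kg5.
Count: 2.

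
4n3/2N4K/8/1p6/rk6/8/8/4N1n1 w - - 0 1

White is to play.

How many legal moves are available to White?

14

White to move; king on h7.
In check: no.
Legal moves: Kh8, Kg8, Kh6, Kg6, Nxe8, Na8, Ne6, Na6+, Nd5+, Nxb5, Nf3, Nd3+, Ng2, Nc2+.
Count: 14.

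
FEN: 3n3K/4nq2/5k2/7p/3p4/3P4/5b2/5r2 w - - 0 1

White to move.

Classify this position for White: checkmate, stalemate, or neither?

White to move; white king on h8.
In check: no.
King squares — g7: attacked by Kf6; h7: attacked by Qf7; g8: attacked by Ne7.
Legal moves for White: none.
Not in check and no legal moves → stalemate.

stalemate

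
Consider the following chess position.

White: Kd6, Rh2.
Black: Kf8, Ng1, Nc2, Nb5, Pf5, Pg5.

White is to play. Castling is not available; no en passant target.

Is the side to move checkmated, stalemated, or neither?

neither

White to move; white king on d6.
In check: yes, from the black knight on b5.
Legal moves for White: Kd7, Ke6, Kc6, Ke5, Kd5, Kc5.
White is in check but has 6 legal moves → neither.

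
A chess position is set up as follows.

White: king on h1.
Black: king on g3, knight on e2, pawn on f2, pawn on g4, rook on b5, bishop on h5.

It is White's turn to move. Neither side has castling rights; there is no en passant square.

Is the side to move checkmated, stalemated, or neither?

White to move; white king on h1.
In check: no.
King squares — g1: attacked by Ne2; g2: attacked by Kg3; h2: attacked by Kg3.
Legal moves for White: none.
Not in check and no legal moves → stalemate.

stalemate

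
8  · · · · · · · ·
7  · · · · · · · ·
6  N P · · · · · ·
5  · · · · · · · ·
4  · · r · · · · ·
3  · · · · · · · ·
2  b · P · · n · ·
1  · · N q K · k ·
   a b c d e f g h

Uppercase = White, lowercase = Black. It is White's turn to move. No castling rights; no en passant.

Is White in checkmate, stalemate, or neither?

White to move; white king on e1.
In check: yes, from the black queen on d1.
King squares — d1: attacked by Nf2; f1: attacked by Qd1; d2: attacked by Qd1; e2: attacked by Qd1; f2: attacked by Kg1.
Legal moves for White: none.
In check with no legal moves → checkmate.

checkmate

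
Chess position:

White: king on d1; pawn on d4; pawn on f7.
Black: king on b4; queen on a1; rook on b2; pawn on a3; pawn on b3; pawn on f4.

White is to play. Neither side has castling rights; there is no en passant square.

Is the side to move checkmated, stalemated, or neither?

checkmate

White to move; white king on d1.
In check: yes, from the black queen on a1.
King squares — c1: attacked by Qa1; e1: attacked by Qa1; c2: attacked by Rb2; d2: attacked by Rb2; e2: attacked by Rb2.
Legal moves for White: none.
In check with no legal moves → checkmate.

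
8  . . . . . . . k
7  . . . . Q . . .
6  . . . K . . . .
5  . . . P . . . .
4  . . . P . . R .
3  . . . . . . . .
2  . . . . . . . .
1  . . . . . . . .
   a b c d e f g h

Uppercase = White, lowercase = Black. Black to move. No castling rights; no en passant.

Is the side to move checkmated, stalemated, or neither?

Black to move; black king on h8.
In check: no.
King squares — g7: attacked by Rg4; h7: attacked by Qe7; g8: attacked by Rg4.
Legal moves for Black: none.
Not in check and no legal moves → stalemate.

stalemate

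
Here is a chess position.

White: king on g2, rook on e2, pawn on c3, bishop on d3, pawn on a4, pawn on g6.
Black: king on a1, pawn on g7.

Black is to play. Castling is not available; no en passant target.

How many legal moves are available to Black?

Black to move; king on a1.
In check: no.
Legal moves: none.
Count: 0.

0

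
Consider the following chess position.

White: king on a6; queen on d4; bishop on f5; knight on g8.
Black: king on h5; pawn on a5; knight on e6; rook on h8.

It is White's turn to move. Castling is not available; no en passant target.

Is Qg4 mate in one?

After Qg4: black king on h5; in check: yes, from the white queen on g4.
King squares — g4: attacked by Bf5; h4: attacked by Qg4; g5: attacked by Qg4; g6: attacked by Qg4; h6: attacked by Ng8.
Black has no legal moves → checkmate.

yes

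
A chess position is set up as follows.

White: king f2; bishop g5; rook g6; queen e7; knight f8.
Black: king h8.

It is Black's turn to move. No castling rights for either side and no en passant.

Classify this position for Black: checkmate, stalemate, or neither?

Black to move; black king on h8.
In check: no.
King squares — g7: attacked by Rg6; h7: attacked by Qe7; g8: attacked by Rg6.
Legal moves for Black: none.
Not in check and no legal moves → stalemate.

stalemate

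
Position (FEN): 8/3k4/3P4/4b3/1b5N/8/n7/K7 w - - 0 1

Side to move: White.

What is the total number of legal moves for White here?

White to move; king on a1.
In check: yes, from the black bishop on e5.
Legal moves: Kxa2, Kb1.
Count: 2.

2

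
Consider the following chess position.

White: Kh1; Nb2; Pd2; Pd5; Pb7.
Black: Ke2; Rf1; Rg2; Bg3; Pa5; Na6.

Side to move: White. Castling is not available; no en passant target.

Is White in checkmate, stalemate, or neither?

White to move; white king on h1.
In check: yes, from the black rook on f1.
King squares — g1: attacked by Rf1; g2: available; h2: attacked by Rg2.
Legal moves for White: Kxg2.
White is in check but has 1 legal move → neither.

neither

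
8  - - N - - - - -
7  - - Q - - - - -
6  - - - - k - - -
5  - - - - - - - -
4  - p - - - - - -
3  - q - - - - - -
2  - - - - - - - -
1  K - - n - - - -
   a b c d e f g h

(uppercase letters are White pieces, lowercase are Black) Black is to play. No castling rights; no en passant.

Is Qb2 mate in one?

yes

After Qb2: white king on a1; in check: yes, from the black queen on b2.
King squares — b1: attacked by Qb2; a2: attacked by Qb2; b2: attacked by Nd1.
White has no legal moves → checkmate.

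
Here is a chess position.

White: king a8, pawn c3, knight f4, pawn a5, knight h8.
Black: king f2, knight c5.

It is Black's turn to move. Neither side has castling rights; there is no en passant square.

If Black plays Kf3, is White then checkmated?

After Kf3: white king on a8; in check: no.
White is not in check, so this cannot be checkmate.

no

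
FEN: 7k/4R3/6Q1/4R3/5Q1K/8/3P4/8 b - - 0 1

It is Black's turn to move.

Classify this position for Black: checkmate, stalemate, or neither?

Black to move; black king on h8.
In check: no.
King squares — g7: attacked by Qg6; h7: attacked by Qg6; g8: attacked by Qg6.
Legal moves for Black: none.
Not in check and no legal moves → stalemate.

stalemate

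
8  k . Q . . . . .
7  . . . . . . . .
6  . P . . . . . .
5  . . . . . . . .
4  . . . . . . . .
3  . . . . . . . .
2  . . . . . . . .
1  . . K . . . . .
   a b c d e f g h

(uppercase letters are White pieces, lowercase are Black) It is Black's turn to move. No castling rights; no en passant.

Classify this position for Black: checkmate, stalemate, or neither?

checkmate

Black to move; black king on a8.
In check: yes, from the white queen on c8.
King squares — a7: attacked by Pb6; b7: attacked by Qc8; b8: attacked by Qc8.
Legal moves for Black: none.
In check with no legal moves → checkmate.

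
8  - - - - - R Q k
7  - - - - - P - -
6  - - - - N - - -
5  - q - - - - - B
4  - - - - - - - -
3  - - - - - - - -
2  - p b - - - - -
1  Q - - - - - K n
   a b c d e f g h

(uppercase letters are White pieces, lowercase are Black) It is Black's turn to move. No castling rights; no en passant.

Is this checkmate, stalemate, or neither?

Black to move; black king on h8.
In check: yes, from the white queen on g8.
King squares — g7: attacked by Ne6; h7: attacked by Qg8; g8: attacked by Pf7.
Legal moves for Black: none.
In check with no legal moves → checkmate.

checkmate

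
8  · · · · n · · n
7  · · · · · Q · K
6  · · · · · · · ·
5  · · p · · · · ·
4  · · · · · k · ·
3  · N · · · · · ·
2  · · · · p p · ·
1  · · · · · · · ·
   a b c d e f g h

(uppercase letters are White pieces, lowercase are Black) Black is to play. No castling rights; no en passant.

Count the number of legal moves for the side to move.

8

Black to move; king on f4.
In check: yes, from the white queen on f7.
Legal moves: Kg5, Ke5, Kg4, Ke4, Kg3, Ke3, Nxf7, Nf6+.
Count: 8.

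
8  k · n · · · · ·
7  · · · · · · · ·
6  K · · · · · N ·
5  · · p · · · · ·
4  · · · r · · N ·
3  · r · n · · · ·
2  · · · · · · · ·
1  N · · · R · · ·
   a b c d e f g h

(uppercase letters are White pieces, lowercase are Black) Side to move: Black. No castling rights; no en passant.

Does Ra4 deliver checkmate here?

yes

After Ra4: white king on a6; in check: yes, from the black rook on a4.
King squares — a5: attacked by Ra4; b5: attacked by Rb3; b6: attacked by Rb3; a7: attacked by Ra4; b7: attacked by Rb3.
White has no legal moves → checkmate.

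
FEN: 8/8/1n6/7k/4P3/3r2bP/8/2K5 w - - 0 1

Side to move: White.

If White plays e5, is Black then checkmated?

After e5: black king on h5; in check: no.
Black is not in check, so this cannot be checkmate.

no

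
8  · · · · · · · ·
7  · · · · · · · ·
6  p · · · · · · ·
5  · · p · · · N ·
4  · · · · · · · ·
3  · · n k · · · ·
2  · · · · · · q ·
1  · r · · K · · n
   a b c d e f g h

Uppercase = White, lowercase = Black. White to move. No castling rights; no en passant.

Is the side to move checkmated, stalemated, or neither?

White to move; white king on e1.
In check: yes, from the black rook on b1.
King squares — d1: attacked by Rb1; f1: attacked by Rb1; d2: attacked by Qg2; e2: attacked by Qg2; f2: attacked by Nh1.
Legal moves for White: none.
In check with no legal moves → checkmate.

checkmate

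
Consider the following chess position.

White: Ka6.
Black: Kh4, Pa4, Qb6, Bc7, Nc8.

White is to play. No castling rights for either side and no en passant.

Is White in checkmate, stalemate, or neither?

checkmate

White to move; white king on a6.
In check: yes, from the black queen on b6.
King squares — a5: attacked by Qb6; b5: attacked by Qb6; b6: attacked by Bc7; a7: attacked by Qb6; b7: attacked by Qb6.
Legal moves for White: none.
In check with no legal moves → checkmate.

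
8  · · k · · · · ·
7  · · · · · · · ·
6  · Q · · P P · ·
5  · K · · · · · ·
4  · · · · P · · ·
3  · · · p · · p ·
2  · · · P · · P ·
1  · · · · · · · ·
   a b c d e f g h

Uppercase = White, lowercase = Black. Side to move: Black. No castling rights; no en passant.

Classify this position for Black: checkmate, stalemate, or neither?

stalemate

Black to move; black king on c8.
In check: no.
King squares — b7: attacked by Qb6; c7: attacked by Qb6; d7: attacked by Pe6; b8: attacked by Qb6; d8: attacked by Qb6.
Legal moves for Black: none.
Not in check and no legal moves → stalemate.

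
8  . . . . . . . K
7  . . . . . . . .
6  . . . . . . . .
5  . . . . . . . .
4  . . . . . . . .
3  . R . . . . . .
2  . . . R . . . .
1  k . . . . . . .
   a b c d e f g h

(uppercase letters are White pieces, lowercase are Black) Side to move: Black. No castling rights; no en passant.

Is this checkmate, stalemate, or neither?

Black to move; black king on a1.
In check: no.
King squares — b1: attacked by Rb3; a2: attacked by Rd2; b2: attacked by Rd2.
Legal moves for Black: none.
Not in check and no legal moves → stalemate.

stalemate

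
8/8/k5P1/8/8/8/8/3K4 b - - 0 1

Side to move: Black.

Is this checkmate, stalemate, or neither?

Black to move; black king on a6.
In check: no.
Legal moves for Black: Kb7, Ka7, Kb6, Kb5, Ka5.
Black has 5 legal moves and is not in check → neither.

neither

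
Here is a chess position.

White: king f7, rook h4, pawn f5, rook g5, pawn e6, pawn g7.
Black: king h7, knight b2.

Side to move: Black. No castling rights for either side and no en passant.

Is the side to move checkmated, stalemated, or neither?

Black to move; black king on h7.
In check: yes, from the white rook on h4.
King squares — g6: attacked by Pf5; h6: attacked by Rh4; g7: attacked by Rg5; g8: attacked by Kf7; h8: attacked by Rh4.
Legal moves for Black: none.
In check with no legal moves → checkmate.

checkmate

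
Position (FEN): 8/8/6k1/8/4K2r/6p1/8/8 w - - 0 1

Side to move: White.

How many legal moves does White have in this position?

White to move; king on e4.
In check: yes, from the black rook on h4.
Legal moves: Ke5, Kd5, Kf3, Ke3, Kd3.
Count: 5.

5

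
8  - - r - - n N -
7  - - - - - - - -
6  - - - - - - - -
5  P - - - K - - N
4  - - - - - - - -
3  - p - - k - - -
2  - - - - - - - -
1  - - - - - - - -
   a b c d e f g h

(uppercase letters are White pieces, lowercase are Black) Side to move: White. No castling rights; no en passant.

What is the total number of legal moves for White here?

12

White to move; king on e5.
In check: no.
Legal moves: Ne7, Nh6, Ngf6, Ng7, Nhf6, Nf4, Ng3, Kf6, Kd6, Kf5, Kd5, a6.
Count: 12.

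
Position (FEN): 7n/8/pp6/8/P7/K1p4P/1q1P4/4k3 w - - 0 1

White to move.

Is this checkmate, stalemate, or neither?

White to move; white king on a3.
In check: yes, from the black queen on b2.
King squares — a2: attacked by Qb2; b2: attacked by Pc3; b3: attacked by Qb2; a4: own pawn; b4: attacked by Qb2.
Legal moves for White: none.
In check with no legal moves → checkmate.

checkmate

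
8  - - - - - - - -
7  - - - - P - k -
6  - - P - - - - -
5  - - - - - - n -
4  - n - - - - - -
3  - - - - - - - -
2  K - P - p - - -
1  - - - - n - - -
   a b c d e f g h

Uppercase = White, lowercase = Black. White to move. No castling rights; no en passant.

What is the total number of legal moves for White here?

5

White to move; king on a2.
In check: yes, from the black knight on b4.
Legal moves: Kb3, Ka3, Kb2, Kb1, Ka1.
Count: 5.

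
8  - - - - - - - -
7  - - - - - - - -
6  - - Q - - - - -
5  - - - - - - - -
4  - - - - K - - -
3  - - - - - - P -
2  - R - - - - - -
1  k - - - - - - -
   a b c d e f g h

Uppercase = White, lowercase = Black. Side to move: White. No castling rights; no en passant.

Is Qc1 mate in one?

After Qc1: black king on a1; in check: yes, from the white queen on c1.
King squares — b1: attacked by Qc1; a2: attacked by Rb2; b2: attacked by Qc1.
Black has no legal moves → checkmate.

yes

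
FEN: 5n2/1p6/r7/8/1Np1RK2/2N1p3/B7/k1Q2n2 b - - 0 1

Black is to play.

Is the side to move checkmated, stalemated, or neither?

checkmate

Black to move; black king on a1.
In check: yes, from the white queen on c1.
King squares — b1: attacked by Qc1; a2: attacked by Nc3; b2: attacked by Qc1.
Legal moves for Black: none.
In check with no legal moves → checkmate.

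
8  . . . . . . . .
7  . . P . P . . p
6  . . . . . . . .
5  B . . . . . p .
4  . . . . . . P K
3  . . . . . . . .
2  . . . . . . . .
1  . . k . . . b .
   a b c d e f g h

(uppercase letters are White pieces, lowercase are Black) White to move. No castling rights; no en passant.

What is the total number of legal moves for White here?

4

White to move; king on h4.
In check: yes, from the black pawn on g5.
Legal moves: Kh5, Kxg5, Kh3, Kg3.
Count: 4.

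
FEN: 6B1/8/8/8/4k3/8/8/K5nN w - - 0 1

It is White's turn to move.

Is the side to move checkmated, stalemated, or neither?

neither

White to move; white king on a1.
In check: no.
Legal moves for White: Bh7+, Bf7, Be6, Bd5+, Bc4, Bb3, Ba2, Ng3+, Nf2+, Kb2, Ka2, Kb1.
White has 12 legal moves and is not in check → neither.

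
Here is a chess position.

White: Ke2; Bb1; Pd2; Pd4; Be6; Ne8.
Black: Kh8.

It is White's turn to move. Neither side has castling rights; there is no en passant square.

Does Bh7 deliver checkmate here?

After Bh7: black king on h8; in check: no.
Black is not in check, so this cannot be checkmate.

no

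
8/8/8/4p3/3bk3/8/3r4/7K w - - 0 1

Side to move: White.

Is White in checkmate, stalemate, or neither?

stalemate

White to move; white king on h1.
In check: no.
King squares — g1: attacked by Bd4; g2: attacked by Rd2; h2: attacked by Rd2.
Legal moves for White: none.
Not in check and no legal moves → stalemate.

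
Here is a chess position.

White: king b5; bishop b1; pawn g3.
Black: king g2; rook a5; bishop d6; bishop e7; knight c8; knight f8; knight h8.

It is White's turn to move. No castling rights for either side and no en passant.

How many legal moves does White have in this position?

3

White to move; king on b5.
In check: yes, from the black rook on a5.
Legal moves: Kc6, Kxa5, Kc4.
Count: 3.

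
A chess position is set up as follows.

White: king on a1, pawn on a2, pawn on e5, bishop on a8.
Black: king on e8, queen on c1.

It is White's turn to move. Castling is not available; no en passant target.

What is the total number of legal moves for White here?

0

White to move; king on a1.
In check: yes, from the black queen on c1.
Legal moves: none.
Count: 0.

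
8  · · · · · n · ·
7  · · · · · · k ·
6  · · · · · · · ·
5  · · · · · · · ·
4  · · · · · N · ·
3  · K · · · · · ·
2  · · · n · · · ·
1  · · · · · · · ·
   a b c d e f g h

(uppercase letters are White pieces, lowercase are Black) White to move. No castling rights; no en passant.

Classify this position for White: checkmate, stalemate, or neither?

neither

White to move; white king on b3.
In check: yes, from the black knight on d2.
Legal moves for White: Kb4, Ka4, Kc3, Ka3, Kc2, Kb2, Ka2.
White is in check but has 7 legal moves → neither.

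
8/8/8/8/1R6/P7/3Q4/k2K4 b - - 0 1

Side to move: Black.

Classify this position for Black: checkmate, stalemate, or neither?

stalemate

Black to move; black king on a1.
In check: no.
King squares — b1: attacked by Rb4; a2: attacked by Qd2; b2: attacked by Qd2.
Legal moves for Black: none.
Not in check and no legal moves → stalemate.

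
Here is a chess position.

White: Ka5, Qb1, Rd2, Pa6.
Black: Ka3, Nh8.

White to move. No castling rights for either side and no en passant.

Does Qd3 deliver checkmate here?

yes

After Qd3: black king on a3; in check: yes, from the white queen on d3.
King squares — a2: attacked by Rd2; b2: attacked by Rd2; b3: attacked by Qd3; a4: attacked by Ka5; b4: attacked by Ka5.
Black has no legal moves → checkmate.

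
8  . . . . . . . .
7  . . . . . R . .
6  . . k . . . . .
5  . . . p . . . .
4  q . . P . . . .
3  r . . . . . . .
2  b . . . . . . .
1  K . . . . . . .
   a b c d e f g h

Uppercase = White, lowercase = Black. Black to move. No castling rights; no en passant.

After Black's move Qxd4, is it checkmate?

yes

After Qxd4: white king on a1; in check: yes, from the black queen on d4.
King squares — b1: attacked by Ba2; a2: attacked by Ra3; b2: attacked by Qd4.
White has no legal moves → checkmate.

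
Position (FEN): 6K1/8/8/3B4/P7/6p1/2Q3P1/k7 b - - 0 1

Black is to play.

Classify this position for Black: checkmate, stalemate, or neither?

stalemate

Black to move; black king on a1.
In check: no.
King squares — b1: attacked by Qc2; a2: attacked by Qc2; b2: attacked by Qc2.
Legal moves for Black: none.
Not in check and no legal moves → stalemate.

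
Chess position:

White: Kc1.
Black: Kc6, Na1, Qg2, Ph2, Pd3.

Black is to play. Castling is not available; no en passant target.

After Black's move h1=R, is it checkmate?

yes

After h1=R: white king on c1; in check: yes, from the black rook on h1.
King squares — b1: attacked by Rh1; d1: attacked by Rh1; b2: attacked by Qg2; c2: attacked by Na1; d2: attacked by Qg2.
White has no legal moves → checkmate.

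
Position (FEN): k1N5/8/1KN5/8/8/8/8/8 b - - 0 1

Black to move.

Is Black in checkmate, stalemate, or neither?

Black to move; black king on a8.
In check: no.
King squares — a7: attacked by Kb6; b7: attacked by Kb6; b8: attacked by Nc6.
Legal moves for Black: none.
Not in check and no legal moves → stalemate.

stalemate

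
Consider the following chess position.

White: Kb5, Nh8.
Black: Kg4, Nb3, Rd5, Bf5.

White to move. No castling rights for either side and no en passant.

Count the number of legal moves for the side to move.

White to move; king on b5.
In check: yes, from the black rook on d5.
Legal moves: Kc6, Kb6, Ka6, Kc4, Kb4, Ka4.
Count: 6.

6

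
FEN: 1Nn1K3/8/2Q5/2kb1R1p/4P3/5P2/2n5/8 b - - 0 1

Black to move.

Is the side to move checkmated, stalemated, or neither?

Black to move; black king on c5.
In check: yes, from the white queen on c6.
Legal moves for Black: Kd4, Kb4.
Black is in check but has 2 legal moves → neither.

neither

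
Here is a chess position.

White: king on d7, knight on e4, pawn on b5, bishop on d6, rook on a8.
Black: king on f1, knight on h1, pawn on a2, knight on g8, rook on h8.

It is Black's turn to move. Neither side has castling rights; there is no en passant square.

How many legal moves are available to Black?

Black to move; king on f1.
In check: no.
Legal moves: Rh7+, Rh6, Rh5, Rh4, Rh3, Rh2, Ne7, Nh6, Nf6+, Ng3, Nf2, Kg2, Ke2, Kg1, Ke1, a1=Q, a1=R, a1=B, a1=N.
Count: 19.

19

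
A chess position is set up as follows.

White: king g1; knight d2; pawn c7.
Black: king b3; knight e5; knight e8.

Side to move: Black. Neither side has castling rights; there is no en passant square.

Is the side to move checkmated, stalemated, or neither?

Black to move; black king on b3.
In check: yes, from the white knight on d2.
King squares — a2: available; b2: available; c2: available; a3: available; c3: available; a4: available; b4: available; c4: attacked by Nd2.
Legal moves for Black: Kb4, Ka4, Kc3, Ka3, Kc2, Kb2, Ka2.
Black is in check but has 7 legal moves → neither.

neither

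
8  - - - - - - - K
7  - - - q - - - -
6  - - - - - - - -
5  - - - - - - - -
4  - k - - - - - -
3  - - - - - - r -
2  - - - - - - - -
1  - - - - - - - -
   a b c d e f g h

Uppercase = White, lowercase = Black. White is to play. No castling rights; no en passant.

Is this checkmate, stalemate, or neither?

stalemate

White to move; white king on h8.
In check: no.
King squares — g7: attacked by Rg3; h7: attacked by Qd7; g8: attacked by Rg3.
Legal moves for White: none.
Not in check and no legal moves → stalemate.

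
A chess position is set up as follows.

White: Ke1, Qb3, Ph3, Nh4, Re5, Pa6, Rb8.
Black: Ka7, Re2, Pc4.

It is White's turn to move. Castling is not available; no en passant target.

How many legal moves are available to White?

White to move; king on e1.
In check: yes, from the black rook on e2.
Legal moves: Kxe2, Kf1, Kd1, Rxe2.
Count: 4.

4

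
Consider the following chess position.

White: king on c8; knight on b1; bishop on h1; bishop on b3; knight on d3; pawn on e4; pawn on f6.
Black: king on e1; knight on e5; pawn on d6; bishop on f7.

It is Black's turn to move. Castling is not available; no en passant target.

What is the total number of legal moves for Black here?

Black to move; king on e1.
In check: yes, from the white knight on d3.
Legal moves: Ke2, Kf1, Nxd3.
Count: 3.

3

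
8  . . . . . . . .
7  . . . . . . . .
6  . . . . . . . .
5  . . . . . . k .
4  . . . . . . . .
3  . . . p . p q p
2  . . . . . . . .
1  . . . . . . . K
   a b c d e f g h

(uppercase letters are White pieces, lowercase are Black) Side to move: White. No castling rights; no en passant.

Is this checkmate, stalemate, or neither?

White to move; white king on h1.
In check: no.
King squares — g1: attacked by Qg3; g2: attacked by Pf3; h2: attacked by Qg3.
Legal moves for White: none.
Not in check and no legal moves → stalemate.

stalemate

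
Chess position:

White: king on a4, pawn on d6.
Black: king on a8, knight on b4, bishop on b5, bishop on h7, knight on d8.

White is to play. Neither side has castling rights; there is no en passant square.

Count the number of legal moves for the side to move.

White to move; king on a4.
In check: yes, from the black bishop on b5.
Legal moves: Kxb5, Ka5, Kxb4, Kb3, Ka3.
Count: 5.

5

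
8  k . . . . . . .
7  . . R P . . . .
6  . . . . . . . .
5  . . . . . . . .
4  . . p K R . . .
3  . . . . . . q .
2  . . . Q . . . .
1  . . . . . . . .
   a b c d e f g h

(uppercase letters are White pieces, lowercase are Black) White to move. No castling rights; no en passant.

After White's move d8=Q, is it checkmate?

After d8=Q: black king on a8; in check: yes, from the white queen on d8.
King squares — a7: attacked by Rc7; b7: attacked by Rc7; b8: attacked by Qd8.
Black has no legal moves → checkmate.

yes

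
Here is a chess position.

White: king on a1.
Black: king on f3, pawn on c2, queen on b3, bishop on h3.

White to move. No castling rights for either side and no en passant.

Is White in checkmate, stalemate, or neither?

stalemate

White to move; white king on a1.
In check: no.
King squares — b1: attacked by Pc2; a2: attacked by Qb3; b2: attacked by Qb3.
Legal moves for White: none.
Not in check and no legal moves → stalemate.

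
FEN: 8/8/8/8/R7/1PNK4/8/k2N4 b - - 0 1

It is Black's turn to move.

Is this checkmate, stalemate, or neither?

checkmate

Black to move; black king on a1.
In check: yes, from the white rook on a4.
King squares — b1: attacked by Nc3; a2: attacked by Nc3; b2: attacked by Nd1.
Legal moves for Black: none.
In check with no legal moves → checkmate.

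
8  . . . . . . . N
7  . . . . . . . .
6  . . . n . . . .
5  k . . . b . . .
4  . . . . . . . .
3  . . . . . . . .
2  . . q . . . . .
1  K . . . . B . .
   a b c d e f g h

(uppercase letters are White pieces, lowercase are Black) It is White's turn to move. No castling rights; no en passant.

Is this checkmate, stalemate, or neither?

checkmate

White to move; white king on a1.
In check: yes, from the black bishop on e5.
King squares — b1: attacked by Qc2; a2: attacked by Qc2; b2: attacked by Qc2.
Legal moves for White: none.
In check with no legal moves → checkmate.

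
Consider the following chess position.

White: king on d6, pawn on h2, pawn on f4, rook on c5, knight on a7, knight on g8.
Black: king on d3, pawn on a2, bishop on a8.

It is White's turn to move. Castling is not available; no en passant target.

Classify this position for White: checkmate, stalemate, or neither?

White to move; white king on d6.
In check: no.
Legal moves for White include: Ne7, Nh6, Nf6, Nc8, Nc6, Nb5, Ke7, Kd7, Kc7, Ke6, Ke5, Rc8, Rc7, Rc6, Rh5, Rg5, Rf5, Re5, ... (list truncated; more exist).
White has legal moves and is not in check → neither.

neither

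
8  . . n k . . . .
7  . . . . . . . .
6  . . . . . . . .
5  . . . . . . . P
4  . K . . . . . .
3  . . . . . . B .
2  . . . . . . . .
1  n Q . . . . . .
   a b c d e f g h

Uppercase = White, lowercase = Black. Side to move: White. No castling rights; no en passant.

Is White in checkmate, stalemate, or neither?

White to move; white king on b4.
In check: no.
Legal moves for White include: Kc5, Kb5, Ka5, Kc4, Ka4, Kc3, Ka3, Bb8, Bc7+, Bd6, Be5, Bh4+, Bf4, Bh2, Bf2, Be1, Qh7, Qg6, ... (list truncated; more exist).
White has legal moves and is not in check → neither.

neither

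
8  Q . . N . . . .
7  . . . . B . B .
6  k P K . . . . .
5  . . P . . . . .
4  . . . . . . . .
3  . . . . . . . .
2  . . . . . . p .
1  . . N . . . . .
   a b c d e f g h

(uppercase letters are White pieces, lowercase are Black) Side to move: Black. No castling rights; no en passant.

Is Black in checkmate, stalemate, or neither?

checkmate

Black to move; black king on a6.
In check: yes, from the white queen on a8.
King squares — a5: attacked by Qa8; b5: attacked by Kc6; b6: attacked by Pc5; a7: attacked by Pb6; b7: attacked by Kc6.
Legal moves for Black: none.
In check with no legal moves → checkmate.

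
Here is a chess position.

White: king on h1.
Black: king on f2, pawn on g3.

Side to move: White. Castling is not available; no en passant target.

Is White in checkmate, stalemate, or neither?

White to move; white king on h1.
In check: no.
King squares — g1: attacked by Kf2; g2: attacked by Kf2; h2: attacked by Pg3.
Legal moves for White: none.
Not in check and no legal moves → stalemate.

stalemate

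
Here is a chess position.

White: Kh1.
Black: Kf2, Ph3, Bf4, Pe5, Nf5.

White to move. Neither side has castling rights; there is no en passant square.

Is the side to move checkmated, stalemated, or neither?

stalemate

White to move; white king on h1.
In check: no.
King squares — g1: attacked by Kf2; g2: attacked by Kf2; h2: attacked by Bf4.
Legal moves for White: none.
Not in check and no legal moves → stalemate.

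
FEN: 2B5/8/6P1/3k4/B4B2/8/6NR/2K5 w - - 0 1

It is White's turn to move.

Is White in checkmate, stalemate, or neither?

neither

White to move; white king on c1.
In check: no.
Legal moves for White include: Bcd7, Bb7+, Be6+, Ba6, Bf5, Bg4, Bh3, Bb8, Bc7, Bh6, Bd6, Bg5, Be5, Bg3, Be3, Bd2, Be8, Bad7, ... (list truncated; more exist).
White has legal moves and is not in check → neither.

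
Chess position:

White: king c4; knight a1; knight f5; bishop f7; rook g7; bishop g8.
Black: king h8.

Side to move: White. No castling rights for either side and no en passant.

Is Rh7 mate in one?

yes

After Rh7: black king on h8; in check: yes, from the white rook on h7.
King squares — g7: attacked by Nf5; h7: attacked by Bg8; g8: attacked by Bf7.
Black has no legal moves → checkmate.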